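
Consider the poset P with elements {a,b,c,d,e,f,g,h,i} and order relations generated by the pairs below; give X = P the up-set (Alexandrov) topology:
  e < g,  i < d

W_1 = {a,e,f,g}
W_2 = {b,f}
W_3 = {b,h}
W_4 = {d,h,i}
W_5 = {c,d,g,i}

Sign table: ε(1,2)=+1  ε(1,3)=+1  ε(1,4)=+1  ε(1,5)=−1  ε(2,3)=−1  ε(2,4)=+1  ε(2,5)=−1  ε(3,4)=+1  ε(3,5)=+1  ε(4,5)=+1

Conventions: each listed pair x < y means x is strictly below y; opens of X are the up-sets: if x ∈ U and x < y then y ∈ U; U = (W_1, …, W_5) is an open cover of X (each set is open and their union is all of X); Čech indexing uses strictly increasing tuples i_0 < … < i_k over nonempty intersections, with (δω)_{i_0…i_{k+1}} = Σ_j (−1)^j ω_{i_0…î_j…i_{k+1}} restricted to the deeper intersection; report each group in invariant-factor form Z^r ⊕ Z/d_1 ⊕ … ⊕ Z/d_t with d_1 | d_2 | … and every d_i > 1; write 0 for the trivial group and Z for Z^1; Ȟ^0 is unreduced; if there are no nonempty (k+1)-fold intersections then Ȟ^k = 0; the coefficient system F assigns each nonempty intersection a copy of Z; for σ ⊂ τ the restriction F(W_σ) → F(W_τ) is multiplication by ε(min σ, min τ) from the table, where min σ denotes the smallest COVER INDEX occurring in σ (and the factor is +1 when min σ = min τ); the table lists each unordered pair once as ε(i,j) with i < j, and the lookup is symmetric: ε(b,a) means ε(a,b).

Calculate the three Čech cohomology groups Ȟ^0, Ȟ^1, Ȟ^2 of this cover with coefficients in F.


nerve of the cover:
  W12={f} W15={g} W23={b} W34={h} W45={d,i}
C dims 5,5; δ0: rk 4, SNF 1^4
Ȟ^0 = (5 − 4) − 0 = 1, so Ȟ^0 ≅ Z
Ȟ^1 = (5 − 0) − 4 = 1, so Ȟ^1 ≅ Z
Ȟ^2 = (0 − 0) − 0 = 0, so Ȟ^2 ≅ 0

Ȟ^0 = Z, Ȟ^1 = Z and Ȟ^2 = 0


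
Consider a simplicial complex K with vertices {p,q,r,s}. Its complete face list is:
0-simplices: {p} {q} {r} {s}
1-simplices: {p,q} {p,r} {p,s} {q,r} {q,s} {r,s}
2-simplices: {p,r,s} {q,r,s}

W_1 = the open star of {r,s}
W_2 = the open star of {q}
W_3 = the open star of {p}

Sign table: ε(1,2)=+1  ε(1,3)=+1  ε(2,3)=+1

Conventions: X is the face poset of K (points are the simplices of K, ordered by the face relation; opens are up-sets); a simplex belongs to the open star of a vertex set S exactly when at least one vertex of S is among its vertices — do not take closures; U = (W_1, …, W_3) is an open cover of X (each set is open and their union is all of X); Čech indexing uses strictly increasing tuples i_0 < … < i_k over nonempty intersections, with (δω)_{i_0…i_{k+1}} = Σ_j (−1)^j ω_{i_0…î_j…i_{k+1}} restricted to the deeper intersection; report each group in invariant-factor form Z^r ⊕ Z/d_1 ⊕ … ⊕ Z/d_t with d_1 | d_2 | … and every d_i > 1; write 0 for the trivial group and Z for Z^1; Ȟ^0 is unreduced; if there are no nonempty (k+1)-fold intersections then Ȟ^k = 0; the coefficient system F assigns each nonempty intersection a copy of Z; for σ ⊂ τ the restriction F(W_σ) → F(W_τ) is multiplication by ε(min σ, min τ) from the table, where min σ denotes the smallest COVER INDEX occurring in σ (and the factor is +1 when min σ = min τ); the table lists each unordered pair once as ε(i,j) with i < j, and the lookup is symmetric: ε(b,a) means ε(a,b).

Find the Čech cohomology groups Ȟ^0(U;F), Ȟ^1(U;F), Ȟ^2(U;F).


nonempty overlaps:
  W1={{r},{s},{p,r},{p,s},{q,r},{q,s},{r,s},{p,r,s},{q,r,s}} W2={{q},{p,q},{q,r},{q,s},{q,r,s}} W3={{p},{p,q},{p,r},{p,s},{p,r,s}}
  W12={{q,r},{q,s},{q,r,s}} W13={{p,r},{p,s},{p,r,s}} W23={{p,q}}
C dims 3,3; δ0: rk 2, SNF 1^2
degree 0: 3−2−0 = 1 → Ȟ^0 ≅ Z
degree 1: 3−0−2 = 1 → Ȟ^1 ≅ Z
degree 2: 0−0−0 = 0 → Ȟ^2 ≅ 0

Ȟ^0(U;F) ≅ Z, Ȟ^1(U;F) ≅ Z and Ȟ^2(U;F) ≅ 0


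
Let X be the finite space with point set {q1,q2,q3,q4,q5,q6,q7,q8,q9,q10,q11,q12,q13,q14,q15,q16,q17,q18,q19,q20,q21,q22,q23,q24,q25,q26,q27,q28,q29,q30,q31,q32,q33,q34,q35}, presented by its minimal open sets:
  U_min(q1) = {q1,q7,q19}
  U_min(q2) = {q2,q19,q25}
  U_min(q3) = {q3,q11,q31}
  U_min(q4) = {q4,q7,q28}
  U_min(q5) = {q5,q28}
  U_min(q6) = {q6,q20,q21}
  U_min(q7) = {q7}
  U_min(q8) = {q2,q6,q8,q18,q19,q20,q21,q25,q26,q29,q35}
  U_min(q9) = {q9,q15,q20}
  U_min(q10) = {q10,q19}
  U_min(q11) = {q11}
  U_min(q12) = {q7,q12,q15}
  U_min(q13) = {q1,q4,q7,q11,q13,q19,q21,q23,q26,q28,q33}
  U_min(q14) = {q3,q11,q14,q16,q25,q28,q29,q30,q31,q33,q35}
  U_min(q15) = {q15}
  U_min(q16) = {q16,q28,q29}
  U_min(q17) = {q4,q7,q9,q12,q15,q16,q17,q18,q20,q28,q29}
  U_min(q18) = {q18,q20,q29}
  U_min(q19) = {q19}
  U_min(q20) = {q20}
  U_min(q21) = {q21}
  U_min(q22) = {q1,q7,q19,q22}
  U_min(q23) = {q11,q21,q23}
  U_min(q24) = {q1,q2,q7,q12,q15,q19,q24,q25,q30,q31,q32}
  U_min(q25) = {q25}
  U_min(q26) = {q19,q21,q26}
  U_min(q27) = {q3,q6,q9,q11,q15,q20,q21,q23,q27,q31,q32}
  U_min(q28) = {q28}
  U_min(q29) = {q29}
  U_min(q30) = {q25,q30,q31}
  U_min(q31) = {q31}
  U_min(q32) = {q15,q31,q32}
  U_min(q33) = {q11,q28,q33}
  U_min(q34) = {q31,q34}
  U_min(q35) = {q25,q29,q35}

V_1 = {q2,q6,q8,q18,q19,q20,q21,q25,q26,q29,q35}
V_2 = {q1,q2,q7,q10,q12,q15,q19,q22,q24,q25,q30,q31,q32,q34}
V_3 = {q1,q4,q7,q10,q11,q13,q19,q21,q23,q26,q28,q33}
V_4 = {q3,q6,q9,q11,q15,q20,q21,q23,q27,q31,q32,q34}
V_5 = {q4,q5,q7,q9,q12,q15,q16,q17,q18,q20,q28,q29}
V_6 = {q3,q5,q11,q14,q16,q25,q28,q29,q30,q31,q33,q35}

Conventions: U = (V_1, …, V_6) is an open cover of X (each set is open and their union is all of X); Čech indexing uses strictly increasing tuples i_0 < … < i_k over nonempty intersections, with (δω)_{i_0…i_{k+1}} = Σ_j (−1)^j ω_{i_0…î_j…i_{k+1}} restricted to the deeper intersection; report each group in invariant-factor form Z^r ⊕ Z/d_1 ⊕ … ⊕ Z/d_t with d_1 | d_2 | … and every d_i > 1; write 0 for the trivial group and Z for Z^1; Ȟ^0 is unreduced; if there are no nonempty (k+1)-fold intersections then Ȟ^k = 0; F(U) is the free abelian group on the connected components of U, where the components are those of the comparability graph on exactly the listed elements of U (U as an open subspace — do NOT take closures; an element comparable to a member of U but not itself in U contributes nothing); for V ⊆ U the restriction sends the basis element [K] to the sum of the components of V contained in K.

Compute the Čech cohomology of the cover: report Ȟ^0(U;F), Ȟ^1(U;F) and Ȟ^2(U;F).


Ȟ^0(U;F) ≅ Z, Ȟ^1(U;F) ≅ 0, Ȟ^2(U;F) ≅ Z/2

nerve of the cover:
  V12={q2,q19,q25} V13={q19,q21,q26} V14={q6,q20,q21} V15={q18,q20,q29} V16={q25,q29,q35} V23={q1,q7,q10,q19} V24={q15,q31,q32,q34} V25={q7,q12,q15} V26={q25,q30,q31} V34={q11,q21,q23} V35={q4,q7,q28} V36={q11,q28,q33} V45={q9,q15,q20} V46={q3,q11,q31} V56={q5,q16,q28,q29}
  V123={q19} V126={q25} V134={q21} V145={q20} V156={q29} V235={q7} V245={q15} V246={q31} V346={q11} V356={q28}
components per intersection:
  V1: {q2,q6,q8,q18,q19,q20,q21,q25,q26,q29,q35}
  V2: {q1,q2,q7,q10,q12,q15,q19,q22,q24,q25,q30,q31,q32,q34}
  V3: {q1,q4,q7,q10,q11,q13,q19,q21,q23,q26,q28,q33}
  V4: {q3,q6,q9,q11,q15,q20,q21,q23,q27,q31,q32,q34}
  V5: {q4,q5,q7,q9,q12,q15,q16,q17,q18,q20,q28,q29}
  V6: {q3,q5,q11,q14,q16,q25,q28,q29,q30,q31,q33,q35}
  V12: {q2,q19,q25}
  V13: {q19,q21,q26}
  V14: {q6,q20,q21}
  V15: {q18,q20,q29}
  V16: {q25,q29,q35}
  V23: {q1,q7,q10,q19}
  V24: {q15,q31,q32,q34}
  V25: {q7,q12,q15}
  V26: {q25,q30,q31}
  V34: {q11,q21,q23}
  V35: {q4,q7,q28}
  V36: {q11,q28,q33}
  V45: {q9,q15,q20}
  V46: {q3,q11,q31}
  V56: {q5,q16,q28,q29}
  V123: {q19}
  V126: {q25}
  V134: {q21}
  V145: {q20}
  V156: {q29}
  V235: {q7}
  V245: {q15}
  V246: {q31}
  V346: {q11}
  V356: {q28}
C dims 6,15,10; δ0: rk 5, SNF 1^5; δ1: rk 10, SNF 1^9·2
Ȟ^0 = (6 − 5) − 0 = 1, so Ȟ^0 ≅ Z
Ȟ^1 = (15 − 10) − 5 = 0, so Ȟ^1 ≅ 0
Ȟ^2 = (10 − 0) − 10 = 0 plus torsion [2], so Ȟ^2 ≅ Z/2


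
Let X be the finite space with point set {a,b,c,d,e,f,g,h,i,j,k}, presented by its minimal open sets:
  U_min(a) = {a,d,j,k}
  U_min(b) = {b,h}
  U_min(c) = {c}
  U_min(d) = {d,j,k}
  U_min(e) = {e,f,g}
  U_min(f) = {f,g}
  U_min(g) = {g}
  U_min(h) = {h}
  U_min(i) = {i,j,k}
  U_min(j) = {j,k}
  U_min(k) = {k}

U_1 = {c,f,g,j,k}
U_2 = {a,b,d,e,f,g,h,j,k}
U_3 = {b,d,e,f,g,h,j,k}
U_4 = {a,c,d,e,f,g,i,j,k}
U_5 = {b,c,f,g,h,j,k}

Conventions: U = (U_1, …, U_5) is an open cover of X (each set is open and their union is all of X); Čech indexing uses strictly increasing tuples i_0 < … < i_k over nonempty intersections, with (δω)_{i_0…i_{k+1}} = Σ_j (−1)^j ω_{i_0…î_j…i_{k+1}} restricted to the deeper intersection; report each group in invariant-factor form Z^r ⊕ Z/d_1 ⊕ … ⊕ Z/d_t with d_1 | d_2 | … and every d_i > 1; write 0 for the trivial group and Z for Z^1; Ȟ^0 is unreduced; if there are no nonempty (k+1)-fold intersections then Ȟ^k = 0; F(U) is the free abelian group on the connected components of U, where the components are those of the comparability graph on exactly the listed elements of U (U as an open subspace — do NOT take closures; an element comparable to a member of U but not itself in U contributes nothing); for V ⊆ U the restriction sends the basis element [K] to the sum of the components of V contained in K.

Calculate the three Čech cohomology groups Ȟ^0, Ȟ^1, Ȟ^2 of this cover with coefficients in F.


Ȟ^0(U;F) ≅ Z^4, Ȟ^1(U;F) ≅ 0, Ȟ^2(U;F) ≅ 0

nonempty overlaps:
  U12={f,g,j,k} U13={f,g,j,k} U14={c,f,g,j,k} U15={c,f,g,j,k} U23={b,d,e,f,g,h,j,k} U24={a,d,e,f,g,j,k} U25={b,f,g,h,j,k} U34={d,e,f,g,j,k} U35={b,f,g,h,j,k} U45={c,f,g,j,k}
  U123={f,g,j,k} U124={f,g,j,k} U125={f,g,j,k} U134={f,g,j,k} U135={f,g,j,k} U145={c,f,g,j,k} U234={d,e,f,g,j,k} U235={b,f,g,h,j,k} U245={f,g,j,k} U345={f,g,j,k}
  U1234={f,g,j,k} U1235={f,g,j,k} U1245={f,g,j,k} U1345={f,g,j,k} U2345={f,g,j,k}
  U12345={f,g,j,k}
components per intersection:
  U1: {c} {f,g} {j,k}
  U2: {a,d,j,k} {b,h} {e,f,g}
  U3: {b,h} {d,j,k} {e,f,g}
  U4: {a,d,i,j,k} {c} {e,f,g}
  U5: {b,h} {c} {f,g} {j,k}
  U12: {f,g} {j,k}
  U13: {f,g} {j,k}
  U14: {c} {f,g} {j,k}
  U15: {c} {f,g} {j,k}
  U23: {b,h} {d,j,k} {e,f,g}
  U24: {a,d,j,k} {e,f,g}
  U25: {b,h} {f,g} {j,k}
  U34: {d,j,k} {e,f,g}
  U35: {b,h} {f,g} {j,k}
  U45: {c} {f,g} {j,k}
  U123: {f,g} {j,k}
  U124: {f,g} {j,k}
  U125: {f,g} {j,k}
  U134: {f,g} {j,k}
  U135: {f,g} {j,k}
  U145: {c} {f,g} {j,k}
  U234: {d,j,k} {e,f,g}
  U235: {b,h} {f,g} {j,k}
  U245: {f,g} {j,k}
  U345: {f,g} {j,k}
  U1234: {f,g} {j,k}
  U1235: {f,g} {j,k}
  U1245: {f,g} {j,k}
  U1345: {f,g} {j,k}
  U2345: {f,g} {j,k}
  U12345: {f,g} {j,k}
C dims 16,26,22,10; δ0: rk 12, SNF 1^12; δ1: rk 14, SNF 1^14; δ2: rk 8, SNF 1^8
degree 0: 16−12−0 = 4 → Ȟ^0 ≅ Z^4
degree 1: 26−14−12 = 0 → Ȟ^1 ≅ 0
degree 2: 22−8−14 = 0 → Ȟ^2 ≅ 0


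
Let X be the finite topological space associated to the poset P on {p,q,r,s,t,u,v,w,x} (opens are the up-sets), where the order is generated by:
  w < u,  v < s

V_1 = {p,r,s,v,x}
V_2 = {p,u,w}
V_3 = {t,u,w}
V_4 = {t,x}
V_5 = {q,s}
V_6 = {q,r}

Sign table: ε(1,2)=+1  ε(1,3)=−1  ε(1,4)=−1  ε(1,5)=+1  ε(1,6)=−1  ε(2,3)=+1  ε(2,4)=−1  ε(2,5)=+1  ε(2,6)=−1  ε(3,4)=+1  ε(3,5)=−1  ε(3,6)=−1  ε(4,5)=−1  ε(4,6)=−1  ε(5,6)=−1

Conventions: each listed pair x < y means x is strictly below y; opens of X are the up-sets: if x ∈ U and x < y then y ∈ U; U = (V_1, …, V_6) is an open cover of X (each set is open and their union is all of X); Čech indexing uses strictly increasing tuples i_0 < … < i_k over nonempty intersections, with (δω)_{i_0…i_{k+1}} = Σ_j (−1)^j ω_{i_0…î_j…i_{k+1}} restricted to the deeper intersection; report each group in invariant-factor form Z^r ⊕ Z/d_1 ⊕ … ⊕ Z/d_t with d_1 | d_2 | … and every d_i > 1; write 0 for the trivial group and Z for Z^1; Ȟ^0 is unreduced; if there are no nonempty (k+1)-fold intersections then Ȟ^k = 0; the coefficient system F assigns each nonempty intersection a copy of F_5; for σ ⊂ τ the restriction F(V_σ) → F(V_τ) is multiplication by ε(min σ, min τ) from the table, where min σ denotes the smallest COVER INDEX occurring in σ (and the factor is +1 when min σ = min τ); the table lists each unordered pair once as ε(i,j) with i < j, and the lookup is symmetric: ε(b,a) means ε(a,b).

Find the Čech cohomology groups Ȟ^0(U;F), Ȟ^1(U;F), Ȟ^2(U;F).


Ȟ^0 ≅ 0,  Ȟ^1 ≅ Z/5,  Ȟ^2 ≅ 0

nerve of the cover:
  V12={p} V14={x} V15={s} V16={r} V23={u,w} V34={t} V56={q}
C dims 6,7; δ0: rk_F5 6
Ȟ^0 = (6 − 6) − 0 = 0, so Ȟ^0 ≅ 0
Ȟ^1 = (7 − 0) − 6 = 1, so Ȟ^1 ≅ Z/5
Ȟ^2 = (0 − 0) − 0 = 0, so Ȟ^2 ≅ 0


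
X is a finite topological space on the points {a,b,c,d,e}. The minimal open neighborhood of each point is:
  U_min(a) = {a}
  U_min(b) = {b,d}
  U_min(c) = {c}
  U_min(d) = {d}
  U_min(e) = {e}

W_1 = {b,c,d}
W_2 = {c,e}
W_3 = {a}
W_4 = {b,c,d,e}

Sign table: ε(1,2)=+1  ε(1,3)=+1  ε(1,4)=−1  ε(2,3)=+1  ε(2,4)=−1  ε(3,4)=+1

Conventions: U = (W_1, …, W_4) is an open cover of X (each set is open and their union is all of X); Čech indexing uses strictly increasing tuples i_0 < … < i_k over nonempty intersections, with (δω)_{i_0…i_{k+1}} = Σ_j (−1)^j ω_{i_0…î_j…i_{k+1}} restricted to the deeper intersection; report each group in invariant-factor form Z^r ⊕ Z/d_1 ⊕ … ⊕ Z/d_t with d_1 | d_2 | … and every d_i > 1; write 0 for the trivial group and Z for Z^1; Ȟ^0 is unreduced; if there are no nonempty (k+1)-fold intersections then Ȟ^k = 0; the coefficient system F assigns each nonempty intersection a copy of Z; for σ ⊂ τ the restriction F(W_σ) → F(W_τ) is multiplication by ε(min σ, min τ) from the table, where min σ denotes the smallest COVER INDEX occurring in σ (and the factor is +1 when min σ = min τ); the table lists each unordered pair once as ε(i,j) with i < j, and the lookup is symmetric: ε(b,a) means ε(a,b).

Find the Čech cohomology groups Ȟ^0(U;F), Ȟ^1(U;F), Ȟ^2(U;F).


Ȟ^0 ≅ Z^2; Ȟ^1 ≅ 0; Ȟ^2 ≅ 0

nerve of the cover:
  W12={c} W14={b,c,d} W24={c,e}
  W124={c}
C dims 4,3,1; δ0: rk 2, SNF 1^2; δ1: rk 1, SNF 1^1
Ȟ^0 = (4 − 2) − 0 = 2, so Ȟ^0 ≅ Z^2
Ȟ^1 = (3 − 1) − 2 = 0, so Ȟ^1 ≅ 0
Ȟ^2 = (1 − 0) − 1 = 0, so Ȟ^2 ≅ 0


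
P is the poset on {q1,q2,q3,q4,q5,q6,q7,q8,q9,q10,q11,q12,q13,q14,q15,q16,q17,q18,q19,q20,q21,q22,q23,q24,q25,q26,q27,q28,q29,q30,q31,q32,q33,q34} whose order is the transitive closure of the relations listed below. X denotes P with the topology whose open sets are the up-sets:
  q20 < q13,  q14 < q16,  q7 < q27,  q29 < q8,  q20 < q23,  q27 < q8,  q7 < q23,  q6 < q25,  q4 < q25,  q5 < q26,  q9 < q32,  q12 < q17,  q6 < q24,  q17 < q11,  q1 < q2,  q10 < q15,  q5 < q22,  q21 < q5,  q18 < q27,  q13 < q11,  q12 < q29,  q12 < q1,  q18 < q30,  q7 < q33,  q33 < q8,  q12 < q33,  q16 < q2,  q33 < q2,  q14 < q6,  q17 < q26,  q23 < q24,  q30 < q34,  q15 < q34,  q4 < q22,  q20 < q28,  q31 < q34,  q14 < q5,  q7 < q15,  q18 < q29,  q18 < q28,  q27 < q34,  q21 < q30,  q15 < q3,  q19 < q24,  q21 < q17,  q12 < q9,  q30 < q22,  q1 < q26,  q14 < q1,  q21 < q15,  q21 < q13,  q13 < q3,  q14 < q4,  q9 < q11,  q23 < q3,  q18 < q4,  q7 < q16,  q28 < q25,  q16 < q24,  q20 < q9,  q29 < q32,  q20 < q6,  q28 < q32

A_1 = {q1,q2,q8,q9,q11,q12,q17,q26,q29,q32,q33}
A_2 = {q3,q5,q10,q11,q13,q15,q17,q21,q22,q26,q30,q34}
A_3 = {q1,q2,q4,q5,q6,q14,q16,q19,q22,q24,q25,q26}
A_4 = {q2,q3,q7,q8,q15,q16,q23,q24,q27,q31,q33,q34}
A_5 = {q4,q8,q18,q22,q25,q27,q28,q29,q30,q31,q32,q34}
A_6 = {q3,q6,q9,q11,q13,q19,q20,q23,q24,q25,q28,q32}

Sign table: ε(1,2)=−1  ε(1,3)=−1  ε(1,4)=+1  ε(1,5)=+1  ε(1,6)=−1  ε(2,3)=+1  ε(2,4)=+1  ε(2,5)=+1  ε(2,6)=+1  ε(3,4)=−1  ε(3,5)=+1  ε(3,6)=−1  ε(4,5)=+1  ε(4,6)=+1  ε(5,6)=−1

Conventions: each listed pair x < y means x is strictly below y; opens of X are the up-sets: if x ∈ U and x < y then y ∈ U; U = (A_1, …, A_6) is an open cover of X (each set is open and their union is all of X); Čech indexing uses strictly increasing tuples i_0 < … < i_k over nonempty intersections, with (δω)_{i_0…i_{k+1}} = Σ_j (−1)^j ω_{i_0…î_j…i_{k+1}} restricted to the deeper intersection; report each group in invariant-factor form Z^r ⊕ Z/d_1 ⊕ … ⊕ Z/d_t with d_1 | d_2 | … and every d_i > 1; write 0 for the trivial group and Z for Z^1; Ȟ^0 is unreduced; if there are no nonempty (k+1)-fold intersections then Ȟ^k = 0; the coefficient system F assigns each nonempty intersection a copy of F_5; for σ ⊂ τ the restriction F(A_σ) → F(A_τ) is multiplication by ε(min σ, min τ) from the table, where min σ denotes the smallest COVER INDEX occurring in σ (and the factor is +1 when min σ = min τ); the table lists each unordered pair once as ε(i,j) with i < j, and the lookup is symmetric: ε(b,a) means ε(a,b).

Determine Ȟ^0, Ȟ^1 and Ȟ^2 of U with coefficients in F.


intersection data:
  A12={q11,q17,q26} A13={q1,q2,q26} A14={q2,q8,q33} A15={q8,q29,q32} A16={q9,q11,q32} A23={q5,q22,q26} A24={q3,q15,q34} A25={q22,q30,q34} A26={q3,q11,q13} A34={q2,q16,q24} A35={q4,q22,q25} A36={q6,q19,q24,q25} A45={q8,q27,q31,q34} A46={q3,q23,q24} A56={q25,q28,q32}
  A123={q26} A126={q11} A134={q2} A145={q8} A156={q32} A235={q22} A245={q34} A246={q3} A346={q24} A356={q25}
C dims 6,15,10; δ0: rk_F5 6; δ1: rk_F5 9
Ȟ^0 = (6 − 6) − 0 = 0, so Ȟ^0 ≅ 0
Ȟ^1 = (15 − 9) − 6 = 0, so Ȟ^1 ≅ 0
Ȟ^2 = (10 − 0) − 9 = 1, so Ȟ^2 ≅ Z/5

Ȟ^0 = 0; Ȟ^1 = 0; Ȟ^2 = Z/5


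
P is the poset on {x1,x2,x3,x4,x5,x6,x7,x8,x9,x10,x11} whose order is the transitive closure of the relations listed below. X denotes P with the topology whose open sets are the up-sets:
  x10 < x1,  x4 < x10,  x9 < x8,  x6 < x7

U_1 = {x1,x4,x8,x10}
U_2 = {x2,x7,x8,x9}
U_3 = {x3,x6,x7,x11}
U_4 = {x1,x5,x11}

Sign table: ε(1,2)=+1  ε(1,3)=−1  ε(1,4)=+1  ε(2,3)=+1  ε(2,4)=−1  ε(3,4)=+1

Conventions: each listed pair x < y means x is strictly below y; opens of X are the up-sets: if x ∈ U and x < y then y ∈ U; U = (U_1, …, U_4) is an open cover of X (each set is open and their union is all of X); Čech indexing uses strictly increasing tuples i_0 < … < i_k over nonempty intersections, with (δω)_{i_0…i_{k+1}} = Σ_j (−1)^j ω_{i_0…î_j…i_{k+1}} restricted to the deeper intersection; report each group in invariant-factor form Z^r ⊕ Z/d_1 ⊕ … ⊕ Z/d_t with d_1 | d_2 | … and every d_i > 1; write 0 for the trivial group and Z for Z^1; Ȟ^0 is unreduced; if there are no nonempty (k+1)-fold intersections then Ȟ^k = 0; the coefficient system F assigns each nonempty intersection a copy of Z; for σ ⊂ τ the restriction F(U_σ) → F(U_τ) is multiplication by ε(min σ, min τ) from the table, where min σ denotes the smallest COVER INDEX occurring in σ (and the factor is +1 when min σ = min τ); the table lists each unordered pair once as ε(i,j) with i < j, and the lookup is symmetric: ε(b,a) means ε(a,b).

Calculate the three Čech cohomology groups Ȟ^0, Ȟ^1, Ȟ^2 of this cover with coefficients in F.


nerve simplices:
  U12={x8} U14={x1} U23={x7} U34={x11}
C dims 4,4; δ0: rk 3, SNF 1^3
degree 0: 4−3−0 = 1 → Ȟ^0 ≅ Z
degree 1: 4−0−3 = 1 → Ȟ^1 ≅ Z
degree 2: 0−0−0 = 0 → Ȟ^2 ≅ 0

Ȟ^0(U;F) ≅ Z; Ȟ^1(U;F) ≅ Z; Ȟ^2(U;F) ≅ 0


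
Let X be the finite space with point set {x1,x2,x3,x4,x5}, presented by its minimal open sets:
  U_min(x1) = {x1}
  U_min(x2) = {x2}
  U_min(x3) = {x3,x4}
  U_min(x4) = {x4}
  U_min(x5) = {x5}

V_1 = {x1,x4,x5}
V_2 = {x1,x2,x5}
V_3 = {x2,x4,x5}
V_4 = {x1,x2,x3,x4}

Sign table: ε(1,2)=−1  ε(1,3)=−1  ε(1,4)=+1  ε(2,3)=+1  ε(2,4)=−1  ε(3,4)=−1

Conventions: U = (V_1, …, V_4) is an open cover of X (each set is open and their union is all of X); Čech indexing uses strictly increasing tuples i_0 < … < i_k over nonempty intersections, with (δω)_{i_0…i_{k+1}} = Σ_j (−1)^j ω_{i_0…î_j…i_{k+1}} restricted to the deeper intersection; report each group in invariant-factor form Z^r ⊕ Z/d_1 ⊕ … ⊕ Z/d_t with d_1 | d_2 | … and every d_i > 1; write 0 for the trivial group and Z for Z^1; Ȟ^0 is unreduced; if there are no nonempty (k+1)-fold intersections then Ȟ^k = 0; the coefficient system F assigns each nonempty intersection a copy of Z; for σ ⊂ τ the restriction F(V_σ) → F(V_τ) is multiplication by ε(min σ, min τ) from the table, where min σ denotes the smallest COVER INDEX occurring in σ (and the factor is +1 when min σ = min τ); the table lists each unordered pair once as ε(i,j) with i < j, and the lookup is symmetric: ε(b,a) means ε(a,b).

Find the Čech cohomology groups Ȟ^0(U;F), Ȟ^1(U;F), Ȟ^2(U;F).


nonempty intersections:
  V12={x1,x5} V13={x4,x5} V14={x1,x4} V23={x2,x5} V24={x1,x2} V34={x2,x4}
  V123={x5} V124={x1} V134={x4} V234={x2}
C dims 4,6,4; δ0: rk 3, SNF 1^3; δ1: rk 3, SNF 1^3
Ȟ^0: (4−3)−0=1 ⇒ Z
Ȟ^1: (6−3)−3=0 ⇒ 0
Ȟ^2: (4−0)−3=1 ⇒ Z

Ȟ^0(U;F) ≅ Z,  Ȟ^1(U;F) ≅ 0,  Ȟ^2(U;F) ≅ Z


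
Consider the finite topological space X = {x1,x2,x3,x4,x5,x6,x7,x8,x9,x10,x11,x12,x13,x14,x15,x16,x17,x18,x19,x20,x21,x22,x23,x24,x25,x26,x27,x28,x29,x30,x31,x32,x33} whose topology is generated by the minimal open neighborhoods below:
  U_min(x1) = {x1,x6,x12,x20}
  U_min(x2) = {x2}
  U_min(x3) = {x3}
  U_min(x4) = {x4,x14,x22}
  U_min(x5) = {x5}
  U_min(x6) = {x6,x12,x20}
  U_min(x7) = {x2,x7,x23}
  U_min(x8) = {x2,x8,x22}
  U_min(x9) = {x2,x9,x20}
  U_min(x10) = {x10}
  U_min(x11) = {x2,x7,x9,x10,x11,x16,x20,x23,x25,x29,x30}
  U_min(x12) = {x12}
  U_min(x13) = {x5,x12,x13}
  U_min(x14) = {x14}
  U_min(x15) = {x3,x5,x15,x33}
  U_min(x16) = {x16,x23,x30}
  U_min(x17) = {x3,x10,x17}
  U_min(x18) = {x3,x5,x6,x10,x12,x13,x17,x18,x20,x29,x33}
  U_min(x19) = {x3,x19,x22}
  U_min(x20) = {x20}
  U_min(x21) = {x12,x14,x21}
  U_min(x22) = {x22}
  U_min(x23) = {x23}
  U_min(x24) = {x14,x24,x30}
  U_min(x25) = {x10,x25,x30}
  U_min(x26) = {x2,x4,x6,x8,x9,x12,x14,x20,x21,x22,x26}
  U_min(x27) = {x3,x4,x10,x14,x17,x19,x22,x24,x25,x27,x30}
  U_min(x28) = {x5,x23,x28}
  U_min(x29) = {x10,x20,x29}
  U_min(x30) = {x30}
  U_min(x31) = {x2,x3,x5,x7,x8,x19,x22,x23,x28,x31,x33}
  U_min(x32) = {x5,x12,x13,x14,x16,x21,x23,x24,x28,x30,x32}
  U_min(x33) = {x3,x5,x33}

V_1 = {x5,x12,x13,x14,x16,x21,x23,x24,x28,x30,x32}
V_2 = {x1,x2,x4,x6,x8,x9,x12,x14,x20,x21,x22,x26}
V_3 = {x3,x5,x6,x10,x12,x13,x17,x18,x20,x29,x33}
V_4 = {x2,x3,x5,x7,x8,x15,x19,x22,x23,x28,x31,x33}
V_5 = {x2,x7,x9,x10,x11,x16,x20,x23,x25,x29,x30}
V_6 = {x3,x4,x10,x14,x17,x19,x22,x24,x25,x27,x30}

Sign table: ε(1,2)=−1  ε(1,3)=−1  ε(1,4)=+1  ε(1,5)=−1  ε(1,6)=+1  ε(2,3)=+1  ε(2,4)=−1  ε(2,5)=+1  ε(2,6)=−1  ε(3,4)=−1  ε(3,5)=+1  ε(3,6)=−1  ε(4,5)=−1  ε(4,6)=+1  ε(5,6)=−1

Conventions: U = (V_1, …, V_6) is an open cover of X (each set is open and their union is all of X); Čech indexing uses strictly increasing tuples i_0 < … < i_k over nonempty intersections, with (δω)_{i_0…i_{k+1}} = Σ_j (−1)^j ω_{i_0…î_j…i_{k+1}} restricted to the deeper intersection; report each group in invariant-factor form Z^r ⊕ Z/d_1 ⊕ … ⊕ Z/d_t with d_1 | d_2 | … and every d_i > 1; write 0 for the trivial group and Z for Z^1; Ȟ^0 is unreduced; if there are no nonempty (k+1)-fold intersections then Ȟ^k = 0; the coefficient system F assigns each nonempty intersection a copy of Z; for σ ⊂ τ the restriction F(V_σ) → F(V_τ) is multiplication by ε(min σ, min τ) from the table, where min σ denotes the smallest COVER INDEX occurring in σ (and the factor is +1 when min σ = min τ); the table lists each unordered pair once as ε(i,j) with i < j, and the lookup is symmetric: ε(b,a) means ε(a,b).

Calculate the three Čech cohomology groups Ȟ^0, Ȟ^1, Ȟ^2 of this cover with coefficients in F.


Ȟ^0(U;F) ≅ Z,  Ȟ^1(U;F) ≅ 0,  Ȟ^2(U;F) ≅ Z/2

cover nerve:
  V12={x12,x14,x21} V13={x5,x12,x13} V14={x5,x23,x28} V15={x16,x23,x30} V16={x14,x24,x30} V23={x6,x12,x20} V24={x2,x8,x22} V25={x2,x9,x20} V26={x4,x14,x22} V34={x3,x5,x33} V35={x10,x20,x29} V36={x3,x10,x17} V45={x2,x7,x23} V46={x3,x19,x22} V56={x10,x25,x30}
  V123={x12} V126={x14} V134={x5} V145={x23} V156={x30} V235={x20} V245={x2} V246={x22} V346={x3} V356={x10}
C dims 6,15,10; δ0: rk 5, SNF 1^5; δ1: rk 10, SNF 1^9·2
Ȟ^0: (6−5)−0=1 ⇒ Z
Ȟ^1: (15−10)−5=0 ⇒ 0
Ȟ^2: (10−0)−10=0 plus torsion [2] ⇒ Z/2


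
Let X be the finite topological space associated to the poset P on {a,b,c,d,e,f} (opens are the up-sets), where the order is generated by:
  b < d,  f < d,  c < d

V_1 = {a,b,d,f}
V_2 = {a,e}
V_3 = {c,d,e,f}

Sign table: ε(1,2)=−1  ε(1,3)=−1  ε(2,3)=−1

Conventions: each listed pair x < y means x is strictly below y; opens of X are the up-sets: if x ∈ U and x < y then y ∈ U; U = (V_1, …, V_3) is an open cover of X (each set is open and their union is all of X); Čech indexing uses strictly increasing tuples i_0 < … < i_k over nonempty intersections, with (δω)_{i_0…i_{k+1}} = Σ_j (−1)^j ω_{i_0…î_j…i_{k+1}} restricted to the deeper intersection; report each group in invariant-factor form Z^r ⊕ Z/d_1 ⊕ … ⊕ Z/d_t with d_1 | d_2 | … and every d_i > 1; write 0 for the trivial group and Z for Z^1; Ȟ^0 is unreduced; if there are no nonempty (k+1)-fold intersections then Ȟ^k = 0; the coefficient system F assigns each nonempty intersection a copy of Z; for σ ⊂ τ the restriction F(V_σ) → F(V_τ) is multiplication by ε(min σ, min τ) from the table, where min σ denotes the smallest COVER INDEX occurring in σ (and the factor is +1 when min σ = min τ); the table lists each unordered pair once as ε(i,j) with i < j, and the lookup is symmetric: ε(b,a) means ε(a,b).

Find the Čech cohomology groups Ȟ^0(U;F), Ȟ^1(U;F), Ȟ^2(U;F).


nonempty overlaps:
  V12={a} V13={d,f} V23={e}
C dims 3,3; δ0: rk 3, SNF 1^2·2
degree 0: 3−3−0 = 0 → Ȟ^0 ≅ 0
degree 1: 3−0−3 = 0 plus torsion [2] → Ȟ^1 ≅ Z/2
degree 2: 0−0−0 = 0 → Ȟ^2 ≅ 0

Ȟ^0(U;F) ≅ 0, Ȟ^1(U;F) ≅ Z/2, Ȟ^2(U;F) ≅ 0


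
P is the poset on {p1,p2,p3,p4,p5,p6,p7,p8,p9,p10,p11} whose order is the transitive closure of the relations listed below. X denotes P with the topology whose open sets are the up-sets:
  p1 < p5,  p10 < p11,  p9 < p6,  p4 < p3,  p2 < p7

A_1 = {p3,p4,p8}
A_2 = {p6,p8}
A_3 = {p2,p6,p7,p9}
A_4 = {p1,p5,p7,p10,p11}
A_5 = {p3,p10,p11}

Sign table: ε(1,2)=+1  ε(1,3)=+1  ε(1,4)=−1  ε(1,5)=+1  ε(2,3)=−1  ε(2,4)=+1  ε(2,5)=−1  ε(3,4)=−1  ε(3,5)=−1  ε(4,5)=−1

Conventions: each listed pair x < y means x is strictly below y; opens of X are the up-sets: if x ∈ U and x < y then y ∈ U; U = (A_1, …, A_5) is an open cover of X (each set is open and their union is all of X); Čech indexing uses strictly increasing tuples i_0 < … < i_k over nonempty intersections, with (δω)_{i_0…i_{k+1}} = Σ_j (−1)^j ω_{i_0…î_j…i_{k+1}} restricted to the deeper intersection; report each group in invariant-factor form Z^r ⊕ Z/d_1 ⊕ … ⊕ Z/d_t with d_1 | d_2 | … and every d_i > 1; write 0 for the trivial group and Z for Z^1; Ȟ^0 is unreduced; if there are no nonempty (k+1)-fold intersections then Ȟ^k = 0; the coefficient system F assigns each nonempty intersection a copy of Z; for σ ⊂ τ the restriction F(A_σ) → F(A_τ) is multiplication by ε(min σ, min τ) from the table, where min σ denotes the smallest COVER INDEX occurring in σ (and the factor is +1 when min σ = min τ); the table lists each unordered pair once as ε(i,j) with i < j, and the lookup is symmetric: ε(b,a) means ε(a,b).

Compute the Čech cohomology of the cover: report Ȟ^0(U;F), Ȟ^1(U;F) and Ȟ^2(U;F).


Ȟ^0(U;F) ≅ 0; Ȟ^1(U;F) ≅ Z/2; Ȟ^2(U;F) ≅ 0

nerve simplices:
  A12={p8} A15={p3} A23={p6} A34={p7} A45={p10,p11}
C dims 5,5; δ0: rk 5, SNF 1^4·2
degree 0: 5−5−0 = 0 → Ȟ^0 ≅ 0
degree 1: 5−0−5 = 0 plus torsion [2] → Ȟ^1 ≅ Z/2
degree 2: 0−0−0 = 0 → Ȟ^2 ≅ 0


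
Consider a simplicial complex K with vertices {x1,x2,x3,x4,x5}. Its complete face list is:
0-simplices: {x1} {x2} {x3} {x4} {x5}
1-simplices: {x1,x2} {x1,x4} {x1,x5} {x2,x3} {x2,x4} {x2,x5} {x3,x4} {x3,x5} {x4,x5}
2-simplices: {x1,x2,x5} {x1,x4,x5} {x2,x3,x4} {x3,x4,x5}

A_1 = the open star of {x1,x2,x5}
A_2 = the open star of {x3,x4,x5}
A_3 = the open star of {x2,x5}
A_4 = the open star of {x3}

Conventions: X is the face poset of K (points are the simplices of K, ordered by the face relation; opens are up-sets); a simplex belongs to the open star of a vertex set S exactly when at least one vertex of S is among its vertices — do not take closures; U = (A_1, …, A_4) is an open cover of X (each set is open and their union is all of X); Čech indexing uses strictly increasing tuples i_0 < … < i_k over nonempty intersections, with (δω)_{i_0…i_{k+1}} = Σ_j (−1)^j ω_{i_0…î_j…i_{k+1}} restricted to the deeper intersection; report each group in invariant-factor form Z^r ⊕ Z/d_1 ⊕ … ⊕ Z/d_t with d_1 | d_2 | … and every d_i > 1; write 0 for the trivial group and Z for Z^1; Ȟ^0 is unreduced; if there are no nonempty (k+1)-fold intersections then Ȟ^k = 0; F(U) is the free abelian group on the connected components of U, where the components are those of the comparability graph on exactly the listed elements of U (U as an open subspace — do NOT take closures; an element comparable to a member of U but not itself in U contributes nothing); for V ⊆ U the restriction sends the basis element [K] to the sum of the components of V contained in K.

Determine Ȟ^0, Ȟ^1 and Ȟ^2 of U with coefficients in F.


intersection data:
  A1={{x1},{x2},{x5},{x1,x2},{x1,x4},{x1,x5},{x2,x3},{x2,x4},{x2,x5},{x3,x5},{x4,x5},{x1,x2,x5},{x1,x4,x5},{x2,x3,x4},{x3,x4,x5}} A2={{x3},{x4},{x5},{x1,x4},{x1,x5},{x2,x3},{x2,x4},{x2,x5},{x3,x4},{x3,x5},{x4,x5},{x1,x2,x5},{x1,x4,x5},{x2,x3,x4},{x3,x4,x5}} A3={{x2},{x5},{x1,x2},{x1,x5},{x2,x3},{x2,x4},{x2,x5},{x3,x5},{x4,x5},{x1,x2,x5},{x1,x4,x5},{x2,x3,x4},{x3,x4,x5}} A4={{x3},{x2,x3},{x3,x4},{x3,x5},{x2,x3,x4},{x3,x4,x5}}
  A12={{x5},{x1,x4},{x1,x5},{x2,x3},{x2,x4},{x2,x5},{x3,x5},{x4,x5},{x1,x2,x5},{x1,x4,x5},{x2,x3,x4},{x3,x4,x5}} A13={{x2},{x5},{x1,x2},{x1,x5},{x2,x3},{x2,x4},{x2,x5},{x3,x5},{x4,x5},{x1,x2,x5},{x1,x4,x5},{x2,x3,x4},{x3,x4,x5}} A14={{x2,x3},{x3,x5},{x2,x3,x4},{x3,x4,x5}} A23={{x5},{x1,x5},{x2,x3},{x2,x4},{x2,x5},{x3,x5},{x4,x5},{x1,x2,x5},{x1,x4,x5},{x2,x3,x4},{x3,x4,x5}} A24={{x3},{x2,x3},{x3,x4},{x3,x5},{x2,x3,x4},{x3,x4,x5}} A34={{x2,x3},{x3,x5},{x2,x3,x4},{x3,x4,x5}}
  A123={{x5},{x1,x5},{x2,x3},{x2,x4},{x2,x5},{x3,x5},{x4,x5},{x1,x2,x5},{x1,x4,x5},{x2,x3,x4},{x3,x4,x5}} A124={{x2,x3},{x3,x5},{x2,x3,x4},{x3,x4,x5}} A134={{x2,x3},{x3,x5},{x2,x3,x4},{x3,x4,x5}} A234={{x2,x3},{x3,x5},{x2,x3,x4},{x3,x4,x5}}
  A1234={{x2,x3},{x3,x5},{x2,x3,x4},{x3,x4,x5}}
components per intersection:
  A1: {{x1},{x2},{x5},{x1,x2},{x1,x4},{x1,x5},{x2,x3},{x2,x4},{x2,x5},{x3,x5},{x4,x5},{x1,x2,x5},{x1,x4,x5},{x2,x3,x4},{x3,x4,x5}}
  A2: {{x3},{x4},{x5},{x1,x4},{x1,x5},{x2,x3},{x2,x4},{x2,x5},{x3,x4},{x3,x5},{x4,x5},{x1,x2,x5},{x1,x4,x5},{x2,x3,x4},{x3,x4,x5}}
  A3: {{x2},{x5},{x1,x2},{x1,x5},{x2,x3},{x2,x4},{x2,x5},{x3,x5},{x4,x5},{x1,x2,x5},{x1,x4,x5},{x2,x3,x4},{x3,x4,x5}}
  A4: {{x3},{x2,x3},{x3,x4},{x3,x5},{x2,x3,x4},{x3,x4,x5}}
  A12: {{x5},{x1,x4},{x1,x5},{x2,x5},{x3,x5},{x4,x5},{x1,x2,x5},{x1,x4,x5},{x3,x4,x5}} {{x2,x3},{x2,x4},{x2,x3,x4}}
  A13: {{x2},{x5},{x1,x2},{x1,x5},{x2,x3},{x2,x4},{x2,x5},{x3,x5},{x4,x5},{x1,x2,x5},{x1,x4,x5},{x2,x3,x4},{x3,x4,x5}}
  A14: {{x2,x3},{x2,x3,x4}} {{x3,x5},{x3,x4,x5}}
  A23: {{x5},{x1,x5},{x2,x5},{x3,x5},{x4,x5},{x1,x2,x5},{x1,x4,x5},{x3,x4,x5}} {{x2,x3},{x2,x4},{x2,x3,x4}}
  A24: {{x3},{x2,x3},{x3,x4},{x3,x5},{x2,x3,x4},{x3,x4,x5}}
  A34: {{x2,x3},{x2,x3,x4}} {{x3,x5},{x3,x4,x5}}
  A123: {{x5},{x1,x5},{x2,x5},{x3,x5},{x4,x5},{x1,x2,x5},{x1,x4,x5},{x3,x4,x5}} {{x2,x3},{x2,x4},{x2,x3,x4}}
  A124: {{x2,x3},{x2,x3,x4}} {{x3,x5},{x3,x4,x5}}
  A134: {{x2,x3},{x2,x3,x4}} {{x3,x5},{x3,x4,x5}}
  A234: {{x2,x3},{x2,x3,x4}} {{x3,x5},{x3,x4,x5}}
  A1234: {{x2,x3},{x2,x3,x4}} {{x3,x5},{x3,x4,x5}}
C dims 4,10,8,2; δ0: rk 3, SNF 1^3; δ1: rk 6, SNF 1^6; δ2: rk 2, SNF 1^2
Ȟ^0 = (4 − 3) − 0 = 1, so Ȟ^0 ≅ Z
Ȟ^1 = (10 − 6) − 3 = 1, so Ȟ^1 ≅ Z
Ȟ^2 = (8 − 2) − 6 = 0, so Ȟ^2 ≅ 0

Ȟ^0 ≅ Z, Ȟ^1 ≅ Z, Ȟ^2 ≅ 0


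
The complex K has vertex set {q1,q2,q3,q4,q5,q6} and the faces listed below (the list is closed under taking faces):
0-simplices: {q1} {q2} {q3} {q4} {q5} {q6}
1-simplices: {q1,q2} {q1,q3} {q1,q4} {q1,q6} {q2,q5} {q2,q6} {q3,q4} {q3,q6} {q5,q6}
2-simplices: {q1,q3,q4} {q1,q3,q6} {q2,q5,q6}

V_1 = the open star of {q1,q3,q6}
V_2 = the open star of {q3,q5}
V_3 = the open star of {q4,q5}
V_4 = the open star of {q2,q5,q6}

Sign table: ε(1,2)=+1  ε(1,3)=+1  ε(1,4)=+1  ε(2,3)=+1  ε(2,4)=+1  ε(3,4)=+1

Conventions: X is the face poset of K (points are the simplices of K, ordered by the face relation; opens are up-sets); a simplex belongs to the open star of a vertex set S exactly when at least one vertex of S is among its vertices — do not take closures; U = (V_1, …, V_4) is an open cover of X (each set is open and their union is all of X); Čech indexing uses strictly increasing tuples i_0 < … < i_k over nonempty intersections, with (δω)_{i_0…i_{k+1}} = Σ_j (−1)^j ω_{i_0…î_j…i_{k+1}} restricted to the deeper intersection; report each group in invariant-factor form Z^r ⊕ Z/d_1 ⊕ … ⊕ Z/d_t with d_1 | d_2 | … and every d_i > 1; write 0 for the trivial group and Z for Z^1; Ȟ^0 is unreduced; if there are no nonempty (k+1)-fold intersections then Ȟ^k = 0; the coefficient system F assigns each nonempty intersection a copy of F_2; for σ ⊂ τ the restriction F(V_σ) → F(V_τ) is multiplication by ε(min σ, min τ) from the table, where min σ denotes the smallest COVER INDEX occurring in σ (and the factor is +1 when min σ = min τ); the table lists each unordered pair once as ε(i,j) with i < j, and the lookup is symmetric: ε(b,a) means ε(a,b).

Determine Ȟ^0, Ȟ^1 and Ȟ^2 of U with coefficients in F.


Ȟ^0 ≅ Z/2, Ȟ^1 ≅ 0, Ȟ^2 ≅ 0

cover nerve:
  V1={{q1},{q3},{q6},{q1,q2},{q1,q3},{q1,q4},{q1,q6},{q2,q6},{q3,q4},{q3,q6},{q5,q6},{q1,q3,q4},{q1,q3,q6},{q2,q5,q6}} V2={{q3},{q5},{q1,q3},{q2,q5},{q3,q4},{q3,q6},{q5,q6},{q1,q3,q4},{q1,q3,q6},{q2,q5,q6}} V3={{q4},{q5},{q1,q4},{q2,q5},{q3,q4},{q5,q6},{q1,q3,q4},{q2,q5,q6}} V4={{q2},{q5},{q6},{q1,q2},{q1,q6},{q2,q5},{q2,q6},{q3,q6},{q5,q6},{q1,q3,q6},{q2,q5,q6}}
  V12={{q3},{q1,q3},{q3,q4},{q3,q6},{q5,q6},{q1,q3,q4},{q1,q3,q6},{q2,q5,q6}} V13={{q1,q4},{q3,q4},{q5,q6},{q1,q3,q4},{q2,q5,q6}} V14={{q6},{q1,q2},{q1,q6},{q2,q6},{q3,q6},{q5,q6},{q1,q3,q6},{q2,q5,q6}} V23={{q5},{q2,q5},{q3,q4},{q5,q6},{q1,q3,q4},{q2,q5,q6}} V24={{q5},{q2,q5},{q3,q6},{q5,q6},{q1,q3,q6},{q2,q5,q6}} V34={{q5},{q2,q5},{q5,q6},{q2,q5,q6}}
  V123={{q3,q4},{q5,q6},{q1,q3,q4},{q2,q5,q6}} V124={{q3,q6},{q5,q6},{q1,q3,q6},{q2,q5,q6}} V134={{q5,q6},{q2,q5,q6}} V234={{q5},{q2,q5},{q5,q6},{q2,q5,q6}}
  V1234={{q5,q6},{q2,q5,q6}}
C dims 4,6,4,1; δ0: rk_F2 3; δ1: rk_F2 3; δ2: rk_F2 1
Ȟ^0: (4−3)−0=1 ⇒ Z/2
Ȟ^1: (6−3)−3=0 ⇒ 0
Ȟ^2: (4−1)−3=0 ⇒ 0


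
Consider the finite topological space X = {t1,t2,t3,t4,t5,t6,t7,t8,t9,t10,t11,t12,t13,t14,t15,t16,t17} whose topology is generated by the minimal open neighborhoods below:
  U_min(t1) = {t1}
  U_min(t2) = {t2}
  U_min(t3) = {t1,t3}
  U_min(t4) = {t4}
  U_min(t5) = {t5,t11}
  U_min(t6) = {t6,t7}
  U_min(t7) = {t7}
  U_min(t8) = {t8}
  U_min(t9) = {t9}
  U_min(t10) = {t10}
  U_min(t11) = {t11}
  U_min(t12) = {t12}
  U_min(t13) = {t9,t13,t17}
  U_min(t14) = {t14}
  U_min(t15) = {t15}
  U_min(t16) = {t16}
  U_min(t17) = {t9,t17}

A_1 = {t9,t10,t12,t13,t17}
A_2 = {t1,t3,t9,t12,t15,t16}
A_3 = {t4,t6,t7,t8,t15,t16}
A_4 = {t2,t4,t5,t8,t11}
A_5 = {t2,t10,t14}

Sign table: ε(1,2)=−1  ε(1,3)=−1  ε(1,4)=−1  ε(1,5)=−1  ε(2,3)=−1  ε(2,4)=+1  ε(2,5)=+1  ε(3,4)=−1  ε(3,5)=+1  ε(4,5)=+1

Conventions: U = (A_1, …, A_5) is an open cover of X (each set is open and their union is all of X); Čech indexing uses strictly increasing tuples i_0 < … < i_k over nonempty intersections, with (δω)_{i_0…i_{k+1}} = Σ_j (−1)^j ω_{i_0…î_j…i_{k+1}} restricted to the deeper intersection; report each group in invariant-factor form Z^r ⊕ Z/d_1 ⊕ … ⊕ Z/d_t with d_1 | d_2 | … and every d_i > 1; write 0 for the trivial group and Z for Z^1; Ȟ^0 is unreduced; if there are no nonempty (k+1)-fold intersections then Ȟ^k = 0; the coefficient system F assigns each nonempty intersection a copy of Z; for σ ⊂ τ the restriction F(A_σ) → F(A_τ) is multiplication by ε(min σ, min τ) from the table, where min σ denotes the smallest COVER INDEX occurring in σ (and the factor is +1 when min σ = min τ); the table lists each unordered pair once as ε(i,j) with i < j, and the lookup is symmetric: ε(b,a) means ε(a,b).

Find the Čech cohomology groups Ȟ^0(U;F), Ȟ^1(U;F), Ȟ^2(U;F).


intersection data:
  A12={t9,t12} A15={t10} A23={t15,t16} A34={t4,t8} A45={t2}
C dims 5,5; δ0: rk 4, SNF 1^4
Ȟ^0 = (5 − 4) − 0 = 1, so Ȟ^0 ≅ Z
Ȟ^1 = (5 − 0) − 4 = 1, so Ȟ^1 ≅ Z
Ȟ^2 = (0 − 0) − 0 = 0, so Ȟ^2 ≅ 0

Ȟ^0(U;F) ≅ Z; Ȟ^1(U;F) ≅ Z; Ȟ^2(U;F) ≅ 0


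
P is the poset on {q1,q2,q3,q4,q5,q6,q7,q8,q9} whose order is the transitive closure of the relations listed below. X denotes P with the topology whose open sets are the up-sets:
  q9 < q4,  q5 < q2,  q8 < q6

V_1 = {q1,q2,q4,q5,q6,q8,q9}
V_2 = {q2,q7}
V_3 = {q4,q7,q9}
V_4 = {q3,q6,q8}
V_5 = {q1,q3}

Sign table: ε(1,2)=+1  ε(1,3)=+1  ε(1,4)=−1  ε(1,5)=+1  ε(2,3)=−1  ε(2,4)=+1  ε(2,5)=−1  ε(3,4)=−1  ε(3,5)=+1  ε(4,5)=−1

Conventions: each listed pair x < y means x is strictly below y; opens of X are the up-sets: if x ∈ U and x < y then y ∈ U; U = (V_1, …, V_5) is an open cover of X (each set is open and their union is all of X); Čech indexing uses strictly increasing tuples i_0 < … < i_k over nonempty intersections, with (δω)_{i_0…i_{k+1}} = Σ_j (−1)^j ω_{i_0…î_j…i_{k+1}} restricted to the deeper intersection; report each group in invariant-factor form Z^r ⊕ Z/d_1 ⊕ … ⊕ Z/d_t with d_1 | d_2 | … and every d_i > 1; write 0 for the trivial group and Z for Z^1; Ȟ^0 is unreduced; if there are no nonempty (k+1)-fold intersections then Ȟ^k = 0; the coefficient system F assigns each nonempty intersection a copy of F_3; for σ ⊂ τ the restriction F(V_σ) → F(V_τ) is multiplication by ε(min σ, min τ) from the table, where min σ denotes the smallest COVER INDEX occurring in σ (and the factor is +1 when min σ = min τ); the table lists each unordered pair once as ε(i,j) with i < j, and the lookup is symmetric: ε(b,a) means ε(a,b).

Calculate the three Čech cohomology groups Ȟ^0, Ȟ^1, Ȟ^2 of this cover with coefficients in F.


Ȟ^0 = 0; Ȟ^1 = Z/3; Ȟ^2 = 0

nonempty intersections:
  V12={q2} V13={q4,q9} V14={q6,q8} V15={q1} V23={q7} V45={q3}
C dims 5,6; δ0: rk_F3 5
Ȟ^0: (5−5)−0=0 ⇒ 0
Ȟ^1: (6−0)−5=1 ⇒ Z/3
Ȟ^2: (0−0)−0=0 ⇒ 0


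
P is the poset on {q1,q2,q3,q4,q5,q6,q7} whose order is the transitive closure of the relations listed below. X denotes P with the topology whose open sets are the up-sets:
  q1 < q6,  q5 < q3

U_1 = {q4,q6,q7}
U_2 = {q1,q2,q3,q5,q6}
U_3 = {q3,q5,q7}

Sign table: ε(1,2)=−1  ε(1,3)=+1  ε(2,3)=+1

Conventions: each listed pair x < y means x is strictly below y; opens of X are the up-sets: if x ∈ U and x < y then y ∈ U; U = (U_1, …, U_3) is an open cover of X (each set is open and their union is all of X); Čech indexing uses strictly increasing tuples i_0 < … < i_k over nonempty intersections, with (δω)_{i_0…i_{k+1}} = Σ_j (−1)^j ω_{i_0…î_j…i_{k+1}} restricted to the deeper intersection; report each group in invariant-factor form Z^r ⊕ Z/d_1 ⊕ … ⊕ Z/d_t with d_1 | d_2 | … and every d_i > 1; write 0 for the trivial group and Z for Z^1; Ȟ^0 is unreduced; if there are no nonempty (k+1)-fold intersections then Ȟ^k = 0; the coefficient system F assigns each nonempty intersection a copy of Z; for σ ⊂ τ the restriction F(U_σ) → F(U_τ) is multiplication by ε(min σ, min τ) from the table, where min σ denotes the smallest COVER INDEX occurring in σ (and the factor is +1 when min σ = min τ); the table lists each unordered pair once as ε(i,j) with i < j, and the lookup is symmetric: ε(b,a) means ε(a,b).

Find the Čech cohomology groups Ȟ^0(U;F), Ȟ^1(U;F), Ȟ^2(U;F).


Ȟ^0(U;F) ≅ 0, Ȟ^1(U;F) ≅ Z/2, Ȟ^2(U;F) ≅ 0

nerve of the cover:
  U12={q6} U13={q7} U23={q3,q5}
C dims 3,3; δ0: rk 3, SNF 1^2·2
Ȟ^0 = (3 − 3) − 0 = 0, so Ȟ^0 ≅ 0
Ȟ^1 = (3 − 0) − 3 = 0 plus torsion [2], so Ȟ^1 ≅ Z/2
Ȟ^2 = (0 − 0) − 0 = 0, so Ȟ^2 ≅ 0
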